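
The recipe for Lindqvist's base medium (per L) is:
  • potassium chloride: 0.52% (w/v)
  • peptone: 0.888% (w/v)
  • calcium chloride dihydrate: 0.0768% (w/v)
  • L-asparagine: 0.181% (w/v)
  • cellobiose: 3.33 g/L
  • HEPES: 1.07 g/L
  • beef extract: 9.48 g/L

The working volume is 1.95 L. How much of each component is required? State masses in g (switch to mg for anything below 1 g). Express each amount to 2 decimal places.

Scale factor relative to 1 L: 1.95.
potassium chloride: 0.52% w/v = 5.2 g/L → 5.2 × 1.95 L = 10.14 g
peptone: 0.888% w/v = 8.88 g/L → 8.88 × 1.95 L = 17.32 g
calcium chloride dihydrate: 0.0768 g per 100 mL × 1950 mL ÷ 100 = 1.50 g
L-asparagine: 0.181 g per 100 mL × 1950 mL ÷ 100 = 3.53 g
cellobiose: 3.33 g/L × 1.95 L = 6.49 g
HEPES: 1.07 g/L × 1.95 L = 2.09 g
beef extract: 9.48 g/L × 1.95 L = 18.49 g

potassium chloride 10.14 g; peptone 17.32 g; calcium chloride dihydrate 1.50 g; L-asparagine 3.53 g; cellobiose 6.49 g; HEPES 2.09 g; beef extract 18.49 g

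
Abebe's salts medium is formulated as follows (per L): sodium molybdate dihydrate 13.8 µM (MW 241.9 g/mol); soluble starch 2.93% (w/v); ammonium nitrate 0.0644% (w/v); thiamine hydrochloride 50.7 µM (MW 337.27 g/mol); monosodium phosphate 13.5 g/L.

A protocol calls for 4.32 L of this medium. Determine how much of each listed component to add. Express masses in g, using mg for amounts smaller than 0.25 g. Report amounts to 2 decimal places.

sodium molybdate dihydrate 14.42 mg; soluble starch 126.58 g; ammonium nitrate 2.78 g; thiamine hydrochloride 73.87 mg; monosodium phosphate 58.32 g

Working volume: 4.32 L.
sodium molybdate dihydrate: 13.8 µmol/L × 241.9 g/mol × 4.32 L ÷ 1000 = 14.42 mg
soluble starch: 2.93 g per 100 mL × 4320 mL ÷ 100 = 126.58 g
ammonium nitrate: 0.0644% w/v = 0.644 g/L → 0.644 × 4.32 L = 2.78 g
thiamine hydrochloride: 50.7 µmol/L × 337.27 g/mol × 4.32 L ÷ 1000 = 73.87 mg
monosodium phosphate: 13.5 g/L × 4.32 L = 58.32 g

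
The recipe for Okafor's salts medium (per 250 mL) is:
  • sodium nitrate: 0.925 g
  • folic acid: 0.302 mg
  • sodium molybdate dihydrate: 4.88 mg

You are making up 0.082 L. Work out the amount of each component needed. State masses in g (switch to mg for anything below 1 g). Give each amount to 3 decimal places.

Scale factor = 82 mL / 250 mL = 0.328.
sodium nitrate: 0.925 g × (82 mL / 250 mL) = 0.3034 g = 303.400 mg
folic acid: 0.302 mg × (82 mL / 250 mL) = 0.099 mg
sodium molybdate dihydrate: 4.88 mg × (82 mL / 250 mL) = 1.601 mg

sodium nitrate 303.400 mg; folic acid 0.099 mg; sodium molybdate dihydrate 1.601 mg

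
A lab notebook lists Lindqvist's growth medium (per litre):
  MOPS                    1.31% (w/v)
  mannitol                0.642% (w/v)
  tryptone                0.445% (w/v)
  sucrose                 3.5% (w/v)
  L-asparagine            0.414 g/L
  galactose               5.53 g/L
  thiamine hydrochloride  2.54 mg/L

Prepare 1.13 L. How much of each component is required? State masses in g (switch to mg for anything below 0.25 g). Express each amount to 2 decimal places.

Working volume: 1.13 L.
MOPS: 1.31 g per 100 mL × 1130 mL ÷ 100 = 14.80 g
mannitol: 0.642% w/v = 6.42 g/L → 6.42 × 1.13 L = 7.25 g
tryptone: 0.445 g per 100 mL × 1130 mL ÷ 100 = 5.03 g
sucrose: 3.5% w/v = 35 g/L → 35 × 1.13 L = 39.55 g
L-asparagine: 0.414 g/L × 1.13 L = 0.47 g
galactose: 5.53 g/L × 1.13 L = 6.25 g
thiamine hydrochloride: 2.54 mg/L × 1.13 L = 2.87 mg

MOPS 14.80 g; mannitol 7.25 g; tryptone 5.03 g; sucrose 39.55 g; L-asparagine 0.47 g; galactose 6.25 g; thiamine hydrochloride 2.87 mg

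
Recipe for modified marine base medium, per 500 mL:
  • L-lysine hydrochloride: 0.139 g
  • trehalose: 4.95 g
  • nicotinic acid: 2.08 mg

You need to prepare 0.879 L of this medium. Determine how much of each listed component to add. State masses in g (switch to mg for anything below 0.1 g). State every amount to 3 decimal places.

Ratio of target to recipe volume: 879 / 500 = 1.758.
L-lysine hydrochloride: 0.139 g × (879 mL / 500 mL) = 0.244 g
trehalose: 4.95 g × (879 mL / 500 mL) = 8.702 g
nicotinic acid: 2.08 mg × (879 mL / 500 mL) = 3.657 mg

L-lysine hydrochloride 0.244 g; trehalose 8.702 g; nicotinic acid 3.657 mg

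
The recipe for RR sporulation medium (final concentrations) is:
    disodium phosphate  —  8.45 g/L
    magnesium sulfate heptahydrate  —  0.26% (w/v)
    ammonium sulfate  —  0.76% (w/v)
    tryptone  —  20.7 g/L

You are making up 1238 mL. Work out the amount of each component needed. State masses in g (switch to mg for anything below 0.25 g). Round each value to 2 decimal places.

Target volume = 1238 mL = 1.238 L.
disodium phosphate: 8.45 g/L × 1.238 L = 10.46 g
magnesium sulfate heptahydrate: 0.26 g per 100 mL × 1238 mL ÷ 100 = 3.22 g
ammonium sulfate: 0.76 g per 100 mL × 1238 mL ÷ 100 = 9.41 g
tryptone: 20.7 g/L × 1.238 L = 25.63 g

disodium phosphate 10.46 g; magnesium sulfate heptahydrate 3.22 g; ammonium sulfate 9.41 g; tryptone 25.63 g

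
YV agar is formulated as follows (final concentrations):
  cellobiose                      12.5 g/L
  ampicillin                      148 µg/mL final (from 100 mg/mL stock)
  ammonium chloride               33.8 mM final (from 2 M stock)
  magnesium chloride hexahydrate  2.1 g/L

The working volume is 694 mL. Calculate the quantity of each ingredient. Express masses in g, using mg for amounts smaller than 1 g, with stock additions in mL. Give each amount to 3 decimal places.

Target volume = 694 mL = 0.694 L.
cellobiose: 12.5 g/L × 0.694 L = 8.675 g
ampicillin: V = C2·V2/C1 = 148 µg/mL × 694 mL ÷ 100000 µg/mL = 1.027 mL
ammonium chloride: C1V1 = C2V2 → 33.8 mM × 694 mL ÷ 2000 mM = 11.729 mL
magnesium chloride hexahydrate: 2.1 g/L × 0.694 L = 1.457 g

cellobiose 8.675 g; ampicillin 1.027 mL; ammonium chloride 11.729 mL; magnesium chloride hexahydrate 1.457 g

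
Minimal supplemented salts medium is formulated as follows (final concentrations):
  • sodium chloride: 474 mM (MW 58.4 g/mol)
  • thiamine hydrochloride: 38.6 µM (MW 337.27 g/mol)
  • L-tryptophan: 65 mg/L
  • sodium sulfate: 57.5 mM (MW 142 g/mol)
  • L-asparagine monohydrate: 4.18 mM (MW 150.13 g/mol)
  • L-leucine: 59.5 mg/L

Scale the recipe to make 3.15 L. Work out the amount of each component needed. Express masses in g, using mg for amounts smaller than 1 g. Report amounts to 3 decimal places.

sodium chloride 87.197 g; thiamine hydrochloride 41.009 mg; L-tryptophan 204.750 mg; sodium sulfate 25.720 g; L-asparagine monohydrate 1.977 g; L-leucine 187.425 mg

Scale factor relative to 1 L: 3.15.
sodium chloride: 474 mmol/L × 58.4 g/mol × 3.15 L ÷ 1000 = 87.197 g
thiamine hydrochloride: 38.6 µmol/L × 337.27 g/mol × 3.15 L ÷ 1000 = 41.009 mg
L-tryptophan: 65 mg/L × 3.15 L = 204.750 mg
sodium sulfate: 57.5 mmol/L × 142 g/mol × 3.15 L ÷ 1000 = 25.720 g
L-asparagine monohydrate: 4.18 mmol/L × 150.13 g/mol × 3.15 L ÷ 1000 = 1.977 g
L-leucine: 59.5 mg/L × 3.15 L = 187.425 mg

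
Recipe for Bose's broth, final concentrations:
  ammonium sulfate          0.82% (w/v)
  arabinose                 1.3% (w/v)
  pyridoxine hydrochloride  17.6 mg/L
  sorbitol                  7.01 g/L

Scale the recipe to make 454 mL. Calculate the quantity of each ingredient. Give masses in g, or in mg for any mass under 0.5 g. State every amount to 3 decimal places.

ammonium sulfate 3.723 g; arabinose 5.902 g; pyridoxine hydrochloride 7.990 mg; sorbitol 3.183 g

Working volume: 454 mL = 0.454 L.
ammonium sulfate: 0.82 g per 100 mL × 454 mL ÷ 100 = 3.723 g
arabinose: 1.3 g per 100 mL × 454 mL ÷ 100 = 5.902 g
pyridoxine hydrochloride: 17.6 mg/L × 0.454 L = 7.990 mg
sorbitol: 7.01 g/L × 0.454 L = 3.183 g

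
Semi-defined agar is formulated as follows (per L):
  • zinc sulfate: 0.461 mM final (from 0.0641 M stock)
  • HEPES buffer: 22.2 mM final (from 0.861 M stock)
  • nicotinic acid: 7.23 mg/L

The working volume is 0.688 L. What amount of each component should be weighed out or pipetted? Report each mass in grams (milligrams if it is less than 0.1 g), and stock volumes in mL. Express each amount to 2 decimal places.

Working volume: 0.688 L.
zinc sulfate: C1V1 = C2V2 → 0.461 mM × 688 mL ÷ 64.1 mM = 4.95 mL
HEPES buffer: dilute stock: 22.2 mM × 688 mL ÷ 861 mM = 17.74 mL
nicotinic acid: 7.23 mg/L × 0.688 L = 4.97 mg

zinc sulfate 4.95 mL; HEPES buffer 17.74 mL; nicotinic acid 4.97 mg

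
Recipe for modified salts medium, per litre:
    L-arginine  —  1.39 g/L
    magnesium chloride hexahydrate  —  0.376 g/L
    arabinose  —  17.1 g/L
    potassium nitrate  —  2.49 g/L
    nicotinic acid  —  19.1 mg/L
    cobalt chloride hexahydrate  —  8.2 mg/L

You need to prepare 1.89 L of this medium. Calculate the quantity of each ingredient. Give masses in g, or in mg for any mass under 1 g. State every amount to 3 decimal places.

L-arginine 2.627 g; magnesium chloride hexahydrate 710.640 mg; arabinose 32.319 g; potassium nitrate 4.706 g; nicotinic acid 36.099 mg; cobalt chloride hexahydrate 15.498 mg

Scale factor relative to 1 L: 1.89.
L-arginine: 1.39 g/L × 1.89 L = 2.627 g
magnesium chloride hexahydrate: 0.376 g/L × 1.89 L = 0.71064 g = 710.640 mg
arabinose: 17.1 g/L × 1.89 L = 32.319 g
potassium nitrate: 2.49 g/L × 1.89 L = 4.706 g
nicotinic acid: 19.1 mg/L × 1.89 L = 36.099 mg
cobalt chloride hexahydrate: 8.2 mg/L × 1.89 L = 15.498 mg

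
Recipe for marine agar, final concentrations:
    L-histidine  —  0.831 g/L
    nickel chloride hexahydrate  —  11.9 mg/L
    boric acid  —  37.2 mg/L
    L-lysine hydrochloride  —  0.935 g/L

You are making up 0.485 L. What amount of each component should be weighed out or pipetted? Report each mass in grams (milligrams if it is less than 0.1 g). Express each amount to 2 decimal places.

Scale factor relative to 1 L: 0.485.
L-histidine: 0.831 g/L × 0.485 L = 0.40 g
nickel chloride hexahydrate: 11.9 mg/L × 0.485 L = 5.77 mg
boric acid: 37.2 mg/L × 0.485 L = 18.04 mg
L-lysine hydrochloride: 0.935 g/L × 0.485 L = 0.45 g

L-histidine 0.40 g; nickel chloride hexahydrate 5.77 mg; boric acid 18.04 mg; L-lysine hydrochloride 0.45 g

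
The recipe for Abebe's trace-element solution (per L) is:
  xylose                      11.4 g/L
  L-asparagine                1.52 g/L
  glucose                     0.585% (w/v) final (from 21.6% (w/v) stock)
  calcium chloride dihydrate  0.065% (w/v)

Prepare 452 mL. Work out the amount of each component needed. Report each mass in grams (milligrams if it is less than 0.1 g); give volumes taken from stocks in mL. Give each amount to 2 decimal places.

Scale factor relative to 1 L: 0.452.
xylose: 11.4 g/L × 0.452 L = 5.15 g
L-asparagine: 1.52 g/L × 0.452 L = 0.69 g
glucose: V = C2·V2/C1 = 0.585% ÷ 21.6% × 452 mL = 12.24 mL
calcium chloride dihydrate: 0.065 g per 100 mL × 452 mL ÷ 100 = 0.29 g

xylose 5.15 g; L-asparagine 0.69 g; glucose 12.24 mL; calcium chloride dihydrate 0.29 g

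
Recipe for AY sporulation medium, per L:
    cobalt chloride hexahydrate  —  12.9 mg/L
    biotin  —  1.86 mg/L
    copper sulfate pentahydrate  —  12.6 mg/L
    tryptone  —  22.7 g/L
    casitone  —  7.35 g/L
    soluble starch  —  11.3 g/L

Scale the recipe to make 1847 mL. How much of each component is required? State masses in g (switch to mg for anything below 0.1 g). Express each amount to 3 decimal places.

Working volume: 1847 mL = 1.847 L.
cobalt chloride hexahydrate: 12.9 mg/L × 1.847 L = 23.826 mg
biotin: 1.86 mg/L × 1.847 L = 3.435 mg
copper sulfate pentahydrate: 12.6 mg/L × 1.847 L = 23.272 mg
tryptone: 22.7 g/L × 1.847 L = 41.927 g
casitone: 7.35 g/L × 1.847 L = 13.575 g
soluble starch: 11.3 g/L × 1.847 L = 20.871 g

cobalt chloride hexahydrate 23.826 mg; biotin 3.435 mg; copper sulfate pentahydrate 23.272 mg; tryptone 41.927 g; casitone 13.575 g; soluble starch 20.871 g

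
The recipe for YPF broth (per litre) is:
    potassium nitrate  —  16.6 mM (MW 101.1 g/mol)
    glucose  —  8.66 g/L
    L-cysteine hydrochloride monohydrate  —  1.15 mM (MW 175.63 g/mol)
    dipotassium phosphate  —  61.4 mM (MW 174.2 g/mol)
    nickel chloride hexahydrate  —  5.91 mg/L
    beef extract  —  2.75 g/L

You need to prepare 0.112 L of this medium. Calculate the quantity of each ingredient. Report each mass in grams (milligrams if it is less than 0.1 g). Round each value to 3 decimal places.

potassium nitrate 0.188 g; glucose 0.970 g; L-cysteine hydrochloride monohydrate 22.621 mg; dipotassium phosphate 1.198 g; nickel chloride hexahydrate 0.662 mg; beef extract 0.308 g

Working volume: 0.112 L.
potassium nitrate: 16.6 mmol/L × 101.1 g/mol × 0.112 L ÷ 1000 = 0.188 g
glucose: 8.66 g/L × 0.112 L = 0.970 g
L-cysteine hydrochloride monohydrate: 1.15 mmol/L × 175.63 mg/mmol × 0.112 L = 22.621 mg
dipotassium phosphate: 61.4 mmol/L × 174.2 g/mol × 0.112 L ÷ 1000 = 1.198 g
nickel chloride hexahydrate: 5.91 mg/L × 0.112 L = 0.662 mg
beef extract: 2.75 g/L × 0.112 L = 0.308 g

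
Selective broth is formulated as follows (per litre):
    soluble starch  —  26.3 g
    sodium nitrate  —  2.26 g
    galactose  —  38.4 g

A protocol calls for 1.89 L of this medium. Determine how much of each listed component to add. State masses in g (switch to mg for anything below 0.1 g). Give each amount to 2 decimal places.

Ratio of target to recipe volume: 1890 / 1000 = 1.89.
soluble starch: 26.3 g × (1890 mL / 1000 mL) = 49.71 g
sodium nitrate: 2.26 g × (1890 mL / 1000 mL) = 4.27 g
galactose: 38.4 g × (1890 mL / 1000 mL) = 72.58 g

soluble starch 49.71 g; sodium nitrate 4.27 g; galactose 72.58 g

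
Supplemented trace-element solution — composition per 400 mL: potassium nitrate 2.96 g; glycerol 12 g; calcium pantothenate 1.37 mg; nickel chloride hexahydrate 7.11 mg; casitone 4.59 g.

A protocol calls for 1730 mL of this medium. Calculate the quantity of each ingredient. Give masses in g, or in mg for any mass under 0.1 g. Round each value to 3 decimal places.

potassium nitrate 12.802 g; glycerol 51.900 g; calcium pantothenate 5.925 mg; nickel chloride hexahydrate 30.751 mg; casitone 19.852 g

Scale factor = 1730 mL / 400 mL = 4.325.
potassium nitrate: 2.96 g × (1730 mL / 400 mL) = 12.802 g
glycerol: 12 g × (1730 mL / 400 mL) = 51.900 g
calcium pantothenate: 1.37 mg × (1730 mL / 400 mL) = 5.925 mg
nickel chloride hexahydrate: 7.11 mg × (1730 mL / 400 mL) = 30.751 mg
casitone: 4.59 g × (1730 mL / 400 mL) = 19.852 g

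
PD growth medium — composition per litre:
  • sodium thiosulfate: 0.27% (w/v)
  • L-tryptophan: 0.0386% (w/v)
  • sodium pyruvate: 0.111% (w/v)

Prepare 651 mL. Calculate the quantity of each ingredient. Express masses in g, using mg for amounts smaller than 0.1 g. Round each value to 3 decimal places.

sodium thiosulfate 1.758 g; L-tryptophan 0.251 g; sodium pyruvate 0.723 g

Working volume: 651 mL = 0.651 L.
sodium thiosulfate: 0.27 g per 100 mL × 651 mL ÷ 100 = 1.758 g
L-tryptophan: 0.0386 g per 100 mL × 651 mL ÷ 100 = 0.251 g
sodium pyruvate: 0.111 g per 100 mL × 651 mL ÷ 100 = 0.723 g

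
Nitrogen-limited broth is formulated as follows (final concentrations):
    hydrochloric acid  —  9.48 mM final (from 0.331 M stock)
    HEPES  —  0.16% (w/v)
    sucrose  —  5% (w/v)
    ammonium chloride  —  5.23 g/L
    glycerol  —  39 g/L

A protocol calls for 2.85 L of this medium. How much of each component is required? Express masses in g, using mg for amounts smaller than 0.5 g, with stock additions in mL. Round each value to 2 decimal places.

Scale factor relative to 1 L: 2.85.
hydrochloric acid: dilute stock: 9.48 mM × 2850 mL ÷ 331 mM = 81.63 mL
HEPES: 0.16 g per 100 mL × 2850 mL ÷ 100 = 4.56 g
sucrose: 5 g per 100 mL × 2850 mL ÷ 100 = 142.50 g
ammonium chloride: 5.23 g/L × 2.85 L = 14.91 g
glycerol: 39 g/L × 2.85 L = 111.15 g

hydrochloric acid 81.63 mL; HEPES 4.56 g; sucrose 142.50 g; ammonium chloride 14.91 g; glycerol 111.15 g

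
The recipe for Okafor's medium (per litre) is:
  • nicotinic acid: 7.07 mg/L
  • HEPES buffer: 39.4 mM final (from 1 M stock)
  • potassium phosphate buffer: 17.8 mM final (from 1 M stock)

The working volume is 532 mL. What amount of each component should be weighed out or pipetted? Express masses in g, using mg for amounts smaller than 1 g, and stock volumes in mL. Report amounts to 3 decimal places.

nicotinic acid 3.761 mg; HEPES buffer 20.961 mL; potassium phosphate buffer 9.470 mL

Target volume = 532 mL = 0.532 L.
nicotinic acid: 7.07 mg/L × 0.532 L = 3.761 mg
HEPES buffer: dilute stock: 39.4 mM × 532 mL ÷ 1000 mM = 20.961 mL
potassium phosphate buffer: dilute stock: 17.8 mM × 532 mL ÷ 1000 mM = 9.470 mL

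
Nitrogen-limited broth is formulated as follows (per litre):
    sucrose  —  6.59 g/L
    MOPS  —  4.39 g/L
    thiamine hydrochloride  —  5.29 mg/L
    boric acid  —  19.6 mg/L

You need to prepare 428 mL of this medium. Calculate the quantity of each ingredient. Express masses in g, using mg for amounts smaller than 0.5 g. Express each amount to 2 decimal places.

sucrose 2.82 g; MOPS 1.88 g; thiamine hydrochloride 2.26 mg; boric acid 8.39 mg

Target volume = 428 mL = 0.428 L.
sucrose: 6.59 g/L × 0.428 L = 2.82 g
MOPS: 4.39 g/L × 0.428 L = 1.88 g
thiamine hydrochloride: 5.29 mg/L × 0.428 L = 2.26 mg
boric acid: 19.6 mg/L × 0.428 L = 8.39 mg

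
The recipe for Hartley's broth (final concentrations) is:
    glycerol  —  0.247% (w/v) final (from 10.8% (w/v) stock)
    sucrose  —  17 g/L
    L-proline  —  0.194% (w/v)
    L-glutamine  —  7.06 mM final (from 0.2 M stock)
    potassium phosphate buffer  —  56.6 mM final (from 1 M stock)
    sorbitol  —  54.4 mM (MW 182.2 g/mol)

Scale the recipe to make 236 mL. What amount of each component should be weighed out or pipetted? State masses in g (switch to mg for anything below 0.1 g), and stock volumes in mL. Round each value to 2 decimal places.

glycerol 5.40 mL; sucrose 4.01 g; L-proline 0.46 g; L-glutamine 8.33 mL; potassium phosphate buffer 13.36 mL; sorbitol 2.34 g

Scale factor relative to 1 L: 0.236.
glycerol: C1V1 = C2V2 → 0.247% ÷ 10.8% × 236 mL = 5.40 mL
sucrose: 17 g/L × 0.236 L = 4.01 g
L-proline: 0.194% w/v = 1.94 g/L → 1.94 × 0.236 L = 0.46 g
L-glutamine: C1V1 = C2V2 → 7.06 mM × 236 mL ÷ 200 mM = 8.33 mL
potassium phosphate buffer: V = C2·V2/C1 = 56.6 mM × 236 mL ÷ 1000 mM = 13.36 mL
sorbitol: 54.4 mmol/L × 182.2 g/mol × 0.236 L ÷ 1000 = 2.34 g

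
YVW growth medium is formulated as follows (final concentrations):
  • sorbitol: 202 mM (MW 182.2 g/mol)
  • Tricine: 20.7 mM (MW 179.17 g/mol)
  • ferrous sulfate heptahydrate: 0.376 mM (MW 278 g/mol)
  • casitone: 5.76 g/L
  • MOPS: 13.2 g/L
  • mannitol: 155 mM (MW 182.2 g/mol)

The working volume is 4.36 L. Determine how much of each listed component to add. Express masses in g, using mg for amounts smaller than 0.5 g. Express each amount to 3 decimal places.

sorbitol 160.467 g; Tricine 16.170 g; ferrous sulfate heptahydrate 455.742 mg; casitone 25.114 g; MOPS 57.552 g; mannitol 123.131 g

Scale factor relative to 1 L: 4.36.
sorbitol: 202 mmol/L × 182.2 g/mol × 4.36 L ÷ 1000 = 160.467 g
Tricine: 20.7 mmol/L × 179.17 g/mol × 4.36 L ÷ 1000 = 16.170 g
ferrous sulfate heptahydrate: 0.376 mmol/L × 278 mg/mmol × 4.36 L = 455.742 mg
casitone: 5.76 g/L × 4.36 L = 25.114 g
MOPS: 13.2 g/L × 4.36 L = 57.552 g
mannitol: 155 mmol/L × 182.2 g/mol × 4.36 L ÷ 1000 = 123.131 g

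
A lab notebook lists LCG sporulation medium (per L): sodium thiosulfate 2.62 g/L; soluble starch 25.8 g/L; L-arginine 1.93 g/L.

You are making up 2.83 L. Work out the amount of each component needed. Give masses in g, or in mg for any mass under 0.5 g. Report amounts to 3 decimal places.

sodium thiosulfate 7.415 g; soluble starch 73.014 g; L-arginine 5.462 g

Working volume: 2.83 L.
sodium thiosulfate: 2.62 g/L × 2.83 L = 7.415 g
soluble starch: 25.8 g/L × 2.83 L = 73.014 g
L-arginine: 1.93 g/L × 2.83 L = 5.462 g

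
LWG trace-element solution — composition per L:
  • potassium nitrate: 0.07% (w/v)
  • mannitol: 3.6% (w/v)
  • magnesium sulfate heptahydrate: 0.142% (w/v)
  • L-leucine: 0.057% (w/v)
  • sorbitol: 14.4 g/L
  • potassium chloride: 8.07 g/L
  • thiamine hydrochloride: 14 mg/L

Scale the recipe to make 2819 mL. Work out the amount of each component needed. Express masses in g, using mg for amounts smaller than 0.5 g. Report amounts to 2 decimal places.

potassium nitrate 1.97 g; mannitol 101.48 g; magnesium sulfate heptahydrate 4.00 g; L-leucine 1.61 g; sorbitol 40.59 g; potassium chloride 22.75 g; thiamine hydrochloride 39.47 mg

Working volume: 2819 mL = 2.819 L.
potassium nitrate: 0.07 g per 100 mL × 2819 mL ÷ 100 = 1.97 g
mannitol: 3.6 g per 100 mL × 2819 mL ÷ 100 = 101.48 g
magnesium sulfate heptahydrate: 0.142 g per 100 mL × 2819 mL ÷ 100 = 4.00 g
L-leucine: 0.057% w/v = 0.57 g/L → 0.57 × 2.819 L = 1.61 g
sorbitol: 14.4 g/L × 2.819 L = 40.59 g
potassium chloride: 8.07 g/L × 2.819 L = 22.75 g
thiamine hydrochloride: 14 mg/L × 2.819 L = 39.47 mg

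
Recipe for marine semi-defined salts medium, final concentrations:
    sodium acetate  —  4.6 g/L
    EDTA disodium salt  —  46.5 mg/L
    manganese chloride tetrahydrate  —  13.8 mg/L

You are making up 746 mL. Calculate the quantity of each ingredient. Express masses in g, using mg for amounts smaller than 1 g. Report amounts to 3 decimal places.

Working volume: 746 mL = 0.746 L.
sodium acetate: 4.6 g/L × 0.746 L = 3.432 g
EDTA disodium salt: 46.5 mg/L × 0.746 L = 34.689 mg
manganese chloride tetrahydrate: 13.8 mg/L × 0.746 L = 10.295 mg

sodium acetate 3.432 g; EDTA disodium salt 34.689 mg; manganese chloride tetrahydrate 10.295 mg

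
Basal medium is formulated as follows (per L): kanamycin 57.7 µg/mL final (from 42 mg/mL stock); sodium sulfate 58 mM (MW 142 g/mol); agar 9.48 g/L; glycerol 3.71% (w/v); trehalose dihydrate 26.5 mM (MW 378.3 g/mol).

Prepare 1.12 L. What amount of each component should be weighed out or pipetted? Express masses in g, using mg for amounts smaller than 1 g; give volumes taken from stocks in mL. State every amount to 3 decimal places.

kanamycin 1.539 mL; sodium sulfate 9.224 g; agar 10.618 g; glycerol 41.552 g; trehalose dihydrate 11.228 g

Scale factor relative to 1 L: 1.12.
kanamycin: V = C2·V2/C1 = 57.7 µg/mL × 1120 mL ÷ 42000 µg/mL = 1.539 mL
sodium sulfate: 58 mmol/L × 142 g/mol × 1.12 L ÷ 1000 = 9.224 g
agar: 9.48 g/L × 1.12 L = 10.618 g
glycerol: 3.71 g per 100 mL × 1120 mL ÷ 100 = 41.552 g
trehalose dihydrate: 26.5 mmol/L × 378.3 g/mol × 1.12 L ÷ 1000 = 11.228 g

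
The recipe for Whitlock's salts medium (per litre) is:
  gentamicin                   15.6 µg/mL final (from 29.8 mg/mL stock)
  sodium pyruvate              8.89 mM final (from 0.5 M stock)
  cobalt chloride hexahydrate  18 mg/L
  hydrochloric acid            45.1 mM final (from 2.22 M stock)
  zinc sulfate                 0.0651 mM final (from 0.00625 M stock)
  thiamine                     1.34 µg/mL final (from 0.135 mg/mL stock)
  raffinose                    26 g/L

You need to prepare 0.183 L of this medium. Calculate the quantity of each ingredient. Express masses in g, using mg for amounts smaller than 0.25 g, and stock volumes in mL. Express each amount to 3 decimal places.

Scale factor relative to 1 L: 0.183.
gentamicin: C1V1 = C2V2 → 15.6 µg/mL × 183 mL ÷ 29800 µg/mL = 0.096 mL
sodium pyruvate: V = C2·V2/C1 = 8.89 mM × 183 mL ÷ 500 mM = 3.254 mL
cobalt chloride hexahydrate: 18 mg/L × 0.183 L = 3.294 mg
hydrochloric acid: C1V1 = C2V2 → 45.1 mM × 183 mL ÷ 2220 mM = 3.718 mL
zinc sulfate: V = C2·V2/C1 = 0.0651 mM × 183 mL ÷ 6.25 mM = 1.906 mL
thiamine: V = C2·V2/C1 = 1.34 µg/mL × 183 mL ÷ 135 µg/mL = 1.816 mL
raffinose: 26 g/L × 0.183 L = 4.758 g

gentamicin 0.096 mL; sodium pyruvate 3.254 mL; cobalt chloride hexahydrate 3.294 mg; hydrochloric acid 3.718 mL; zinc sulfate 1.906 mL; thiamine 1.816 mL; raffinose 4.758 g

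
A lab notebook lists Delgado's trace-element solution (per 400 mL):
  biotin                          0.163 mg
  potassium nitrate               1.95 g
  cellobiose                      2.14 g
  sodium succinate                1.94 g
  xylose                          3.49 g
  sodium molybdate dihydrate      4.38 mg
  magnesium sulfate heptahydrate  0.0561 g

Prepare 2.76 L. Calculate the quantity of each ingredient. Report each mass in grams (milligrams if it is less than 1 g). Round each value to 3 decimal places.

biotin 1.125 mg; potassium nitrate 13.455 g; cellobiose 14.766 g; sodium succinate 13.386 g; xylose 24.081 g; sodium molybdate dihydrate 30.222 mg; magnesium sulfate heptahydrate 387.090 mg

Scale factor = 2760 mL / 400 mL = 6.9.
biotin: 0.163 mg × (2760 mL / 400 mL) = 1.125 mg
potassium nitrate: 1.95 g × (2760 mL / 400 mL) = 13.455 g
cellobiose: 2.14 g × (2760 mL / 400 mL) = 14.766 g
sodium succinate: 1.94 g × (2760 mL / 400 mL) = 13.386 g
xylose: 3.49 g × (2760 mL / 400 mL) = 24.081 g
sodium molybdate dihydrate: 4.38 mg × (2760 mL / 400 mL) = 30.222 mg
magnesium sulfate heptahydrate: 0.0561 g × (2760 mL / 400 mL) = 0.38709 g = 387.090 mg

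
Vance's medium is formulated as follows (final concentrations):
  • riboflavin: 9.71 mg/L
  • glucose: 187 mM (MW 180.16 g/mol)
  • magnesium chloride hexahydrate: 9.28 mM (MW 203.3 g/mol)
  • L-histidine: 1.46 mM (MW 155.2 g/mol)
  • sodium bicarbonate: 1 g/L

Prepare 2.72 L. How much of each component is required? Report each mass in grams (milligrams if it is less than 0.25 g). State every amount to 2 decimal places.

riboflavin 26.41 mg; glucose 91.64 g; magnesium chloride hexahydrate 5.13 g; L-histidine 0.62 g; sodium bicarbonate 2.72 g

Scale factor relative to 1 L: 2.72.
riboflavin: 9.71 mg/L × 2.72 L = 26.41 mg
glucose: 187 mmol/L × 180.16 g/mol × 2.72 L ÷ 1000 = 91.64 g
magnesium chloride hexahydrate: 9.28 mmol/L × 203.3 g/mol × 2.72 L ÷ 1000 = 5.13 g
L-histidine: 1.46 mmol/L × 155.2 g/mol × 2.72 L ÷ 1000 = 0.62 g
sodium bicarbonate: 1 g/L × 2.72 L = 2.72 g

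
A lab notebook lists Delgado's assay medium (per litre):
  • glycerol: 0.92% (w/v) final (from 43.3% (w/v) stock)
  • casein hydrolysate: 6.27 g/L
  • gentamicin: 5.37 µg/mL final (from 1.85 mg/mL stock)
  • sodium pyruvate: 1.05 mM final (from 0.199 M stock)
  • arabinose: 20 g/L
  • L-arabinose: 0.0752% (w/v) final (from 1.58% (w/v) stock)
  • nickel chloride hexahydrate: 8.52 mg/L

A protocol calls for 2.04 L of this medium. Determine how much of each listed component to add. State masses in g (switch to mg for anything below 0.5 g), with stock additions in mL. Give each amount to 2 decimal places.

glycerol 43.34 mL; casein hydrolysate 12.79 g; gentamicin 5.92 mL; sodium pyruvate 10.76 mL; arabinose 40.80 g; L-arabinose 97.09 mL; nickel chloride hexahydrate 17.38 mg

Scale factor relative to 1 L: 2.04.
glycerol: V = C2·V2/C1 = 0.92% ÷ 43.3% × 2040 mL = 43.34 mL
casein hydrolysate: 6.27 g/L × 2.04 L = 12.79 g
gentamicin: C1V1 = C2V2 → 5.37 µg/mL × 2040 mL ÷ 1850 µg/mL = 5.92 mL
sodium pyruvate: dilute stock: 1.05 mM × 2040 mL ÷ 199 mM = 10.76 mL
arabinose: 20 g/L × 2.04 L = 40.80 g
L-arabinose: dilute stock: 0.0752% ÷ 1.58% × 2040 mL = 97.09 mL
nickel chloride hexahydrate: 8.52 mg/L × 2.04 L = 17.38 mg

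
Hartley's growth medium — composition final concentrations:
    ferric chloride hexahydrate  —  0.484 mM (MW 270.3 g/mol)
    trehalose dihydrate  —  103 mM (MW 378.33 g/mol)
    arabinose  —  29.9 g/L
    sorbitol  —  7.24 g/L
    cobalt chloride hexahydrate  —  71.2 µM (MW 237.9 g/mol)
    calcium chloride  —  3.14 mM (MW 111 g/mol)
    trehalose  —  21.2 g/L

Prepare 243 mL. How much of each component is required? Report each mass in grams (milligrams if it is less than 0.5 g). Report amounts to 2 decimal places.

ferric chloride hexahydrate 31.79 mg; trehalose dihydrate 9.47 g; arabinose 7.27 g; sorbitol 1.76 g; cobalt chloride hexahydrate 4.12 mg; calcium chloride 84.70 mg; trehalose 5.15 g

Working volume: 243 mL = 0.243 L.
ferric chloride hexahydrate: 0.484 mmol/L × 270.3 mg/mmol × 0.243 L = 31.79 mg
trehalose dihydrate: 103 mmol/L × 378.33 g/mol × 0.243 L ÷ 1000 = 9.47 g
arabinose: 29.9 g/L × 0.243 L = 7.27 g
sorbitol: 7.24 g/L × 0.243 L = 1.76 g
cobalt chloride hexahydrate: 71.2 µmol/L × 237.9 g/mol × 0.243 L ÷ 1000 = 4.12 mg
calcium chloride: 3.14 mmol/L × 111 mg/mmol × 0.243 L = 84.70 mg
trehalose: 21.2 g/L × 0.243 L = 5.15 g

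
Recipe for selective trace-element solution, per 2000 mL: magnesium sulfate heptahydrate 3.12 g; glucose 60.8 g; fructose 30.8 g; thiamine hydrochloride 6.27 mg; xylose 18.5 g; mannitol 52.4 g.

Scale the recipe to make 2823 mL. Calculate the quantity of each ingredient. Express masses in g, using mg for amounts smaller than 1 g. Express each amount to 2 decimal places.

magnesium sulfate heptahydrate 4.40 g; glucose 85.82 g; fructose 43.47 g; thiamine hydrochloride 8.85 mg; xylose 26.11 g; mannitol 73.96 g

Ratio of target to recipe volume: 2823 / 2000 = 1.4115.
magnesium sulfate heptahydrate: 3.12 g × (2823 mL / 2000 mL) = 4.40 g
glucose: 60.8 g × (2823 mL / 2000 mL) = 85.82 g
fructose: 30.8 g × (2823 mL / 2000 mL) = 43.47 g
thiamine hydrochloride: 6.27 mg × (2823 mL / 2000 mL) = 8.85 mg
xylose: 18.5 g × (2823 mL / 2000 mL) = 26.11 g
mannitol: 52.4 g × (2823 mL / 2000 mL) = 73.96 g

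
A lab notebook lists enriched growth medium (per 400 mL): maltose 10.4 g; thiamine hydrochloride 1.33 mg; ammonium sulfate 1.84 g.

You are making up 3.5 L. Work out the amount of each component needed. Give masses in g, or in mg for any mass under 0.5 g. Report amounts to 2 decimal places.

Ratio of target to recipe volume: 3500 / 400 = 8.75.
maltose: 10.4 g × (3500 mL / 400 mL) = 91.00 g
thiamine hydrochloride: 1.33 mg × (3500 mL / 400 mL) = 11.64 mg
ammonium sulfate: 1.84 g × (3500 mL / 400 mL) = 16.10 g

maltose 91.00 g; thiamine hydrochloride 11.64 mg; ammonium sulfate 16.10 g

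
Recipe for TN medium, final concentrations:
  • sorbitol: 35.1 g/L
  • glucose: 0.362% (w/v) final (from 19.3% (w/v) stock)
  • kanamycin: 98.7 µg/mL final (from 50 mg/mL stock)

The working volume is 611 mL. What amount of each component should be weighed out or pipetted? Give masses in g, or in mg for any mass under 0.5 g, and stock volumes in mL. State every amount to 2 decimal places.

sorbitol 21.45 g; glucose 11.46 mL; kanamycin 1.21 mL

Target volume = 611 mL = 0.611 L.
sorbitol: 35.1 g/L × 0.611 L = 21.45 g
glucose: C1V1 = C2V2 → 0.362% ÷ 19.3% × 611 mL = 11.46 mL
kanamycin: C1V1 = C2V2 → 98.7 µg/mL × 611 mL ÷ 50000 µg/mL = 1.21 mL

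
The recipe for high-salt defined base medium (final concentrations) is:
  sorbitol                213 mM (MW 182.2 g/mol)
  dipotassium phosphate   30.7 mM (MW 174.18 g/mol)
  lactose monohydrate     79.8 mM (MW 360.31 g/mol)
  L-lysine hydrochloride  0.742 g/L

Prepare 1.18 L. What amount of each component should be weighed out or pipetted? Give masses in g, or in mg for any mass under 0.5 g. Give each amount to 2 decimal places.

sorbitol 45.79 g; dipotassium phosphate 6.31 g; lactose monohydrate 33.93 g; L-lysine hydrochloride 0.88 g

Working volume: 1.18 L.
sorbitol: 213 mmol/L × 182.2 g/mol × 1.18 L ÷ 1000 = 45.79 g
dipotassium phosphate: 30.7 mmol/L × 174.18 g/mol × 1.18 L ÷ 1000 = 6.31 g
lactose monohydrate: 79.8 mmol/L × 360.31 g/mol × 1.18 L ÷ 1000 = 33.93 g
L-lysine hydrochloride: 0.742 g/L × 1.18 L = 0.88 g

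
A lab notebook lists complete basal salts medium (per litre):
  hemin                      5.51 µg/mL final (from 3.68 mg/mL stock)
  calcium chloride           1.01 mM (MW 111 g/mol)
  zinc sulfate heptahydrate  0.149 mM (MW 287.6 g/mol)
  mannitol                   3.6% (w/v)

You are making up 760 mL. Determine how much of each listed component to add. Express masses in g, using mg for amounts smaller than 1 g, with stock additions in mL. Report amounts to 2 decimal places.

Working volume: 760 mL = 0.76 L.
hemin: V = C2·V2/C1 = 5.51 µg/mL × 760 mL ÷ 3680 µg/mL = 1.14 mL
calcium chloride: 1.01 mmol/L × 111 mg/mmol × 0.76 L = 85.20 mg
zinc sulfate heptahydrate: 0.149 mmol/L × 287.6 mg/mmol × 0.76 L = 32.57 mg
mannitol: 3.6% w/v = 36 g/L → 36 × 0.76 L = 27.36 g

hemin 1.14 mL; calcium chloride 85.20 mg; zinc sulfate heptahydrate 32.57 mg; mannitol 27.36 g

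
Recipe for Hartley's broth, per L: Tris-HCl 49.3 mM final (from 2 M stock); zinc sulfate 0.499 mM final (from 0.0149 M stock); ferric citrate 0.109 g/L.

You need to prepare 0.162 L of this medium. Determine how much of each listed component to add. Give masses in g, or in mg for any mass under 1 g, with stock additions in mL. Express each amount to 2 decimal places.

Tris-HCl 3.99 mL; zinc sulfate 5.43 mL; ferric citrate 17.66 mg

Working volume: 0.162 L.
Tris-HCl: C1V1 = C2V2 → 49.3 mM × 162 mL ÷ 2000 mM = 3.99 mL
zinc sulfate: dilute stock: 0.499 mM × 162 mL ÷ 14.9 mM = 5.43 mL
ferric citrate: 0.109 g/L × 0.162 L = 0.017658 g = 17.66 mg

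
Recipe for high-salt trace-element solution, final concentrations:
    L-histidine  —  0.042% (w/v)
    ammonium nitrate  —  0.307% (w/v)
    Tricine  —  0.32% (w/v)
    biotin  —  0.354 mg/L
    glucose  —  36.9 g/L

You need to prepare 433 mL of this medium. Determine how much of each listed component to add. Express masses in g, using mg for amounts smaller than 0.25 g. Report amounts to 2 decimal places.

Working volume: 433 mL = 0.433 L.
L-histidine: 0.042 g per 100 mL × 433 mL ÷ 100 = 0.18186 g = 181.86 mg
ammonium nitrate: 0.307 g per 100 mL × 433 mL ÷ 100 = 1.33 g
Tricine: 0.32% w/v = 3.2 g/L → 3.2 × 0.433 L = 1.39 g
biotin: 0.354 mg/L × 0.433 L = 0.15 mg
glucose: 36.9 g/L × 0.433 L = 15.98 g

L-histidine 181.86 mg; ammonium nitrate 1.33 g; Tricine 1.39 g; biotin 0.15 mg; glucose 15.98 g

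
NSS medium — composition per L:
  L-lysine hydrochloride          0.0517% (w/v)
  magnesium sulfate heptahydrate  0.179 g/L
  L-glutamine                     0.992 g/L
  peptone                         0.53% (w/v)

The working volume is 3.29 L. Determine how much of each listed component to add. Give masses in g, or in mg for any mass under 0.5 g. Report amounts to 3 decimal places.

Scale factor relative to 1 L: 3.29.
L-lysine hydrochloride: 0.0517 g per 100 mL × 3290 mL ÷ 100 = 1.701 g
magnesium sulfate heptahydrate: 0.179 g/L × 3.29 L = 0.589 g
L-glutamine: 0.992 g/L × 3.29 L = 3.264 g
peptone: 0.53% w/v = 5.3 g/L → 5.3 × 3.29 L = 17.437 g

L-lysine hydrochloride 1.701 g; magnesium sulfate heptahydrate 0.589 g; L-glutamine 3.264 g; peptone 17.437 g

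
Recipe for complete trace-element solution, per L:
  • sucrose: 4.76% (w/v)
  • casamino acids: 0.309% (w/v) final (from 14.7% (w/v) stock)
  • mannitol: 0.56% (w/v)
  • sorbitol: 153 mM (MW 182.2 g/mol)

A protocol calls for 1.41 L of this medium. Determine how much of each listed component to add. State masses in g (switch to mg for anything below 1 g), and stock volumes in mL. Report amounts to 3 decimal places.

Working volume: 1.41 L.
sucrose: 4.76 g per 100 mL × 1410 mL ÷ 100 = 67.116 g
casamino acids: C1V1 = C2V2 → 0.309% ÷ 14.7% × 1410 mL = 29.639 mL
mannitol: 0.56% w/v = 5.6 g/L → 5.6 × 1.41 L = 7.896 g
sorbitol: 153 mmol/L × 182.2 g/mol × 1.41 L ÷ 1000 = 39.306 g

sucrose 67.116 g; casamino acids 29.639 mL; mannitol 7.896 g; sorbitol 39.306 g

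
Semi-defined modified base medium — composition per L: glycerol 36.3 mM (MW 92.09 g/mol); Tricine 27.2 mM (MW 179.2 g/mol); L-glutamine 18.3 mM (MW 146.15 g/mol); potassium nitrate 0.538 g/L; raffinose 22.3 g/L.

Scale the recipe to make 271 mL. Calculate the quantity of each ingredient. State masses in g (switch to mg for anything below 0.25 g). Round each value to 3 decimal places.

Scale factor relative to 1 L: 0.271.
glycerol: 36.3 mmol/L × 92.09 g/mol × 0.271 L ÷ 1000 = 0.906 g
Tricine: 27.2 mmol/L × 179.2 g/mol × 0.271 L ÷ 1000 = 1.321 g
L-glutamine: 18.3 mmol/L × 146.15 g/mol × 0.271 L ÷ 1000 = 0.725 g
potassium nitrate: 0.538 g/L × 0.271 L = 0.145798 g = 145.798 mg
raffinose: 22.3 g/L × 0.271 L = 6.043 g

glycerol 0.906 g; Tricine 1.321 g; L-glutamine 0.725 g; potassium nitrate 145.798 mg; raffinose 6.043 g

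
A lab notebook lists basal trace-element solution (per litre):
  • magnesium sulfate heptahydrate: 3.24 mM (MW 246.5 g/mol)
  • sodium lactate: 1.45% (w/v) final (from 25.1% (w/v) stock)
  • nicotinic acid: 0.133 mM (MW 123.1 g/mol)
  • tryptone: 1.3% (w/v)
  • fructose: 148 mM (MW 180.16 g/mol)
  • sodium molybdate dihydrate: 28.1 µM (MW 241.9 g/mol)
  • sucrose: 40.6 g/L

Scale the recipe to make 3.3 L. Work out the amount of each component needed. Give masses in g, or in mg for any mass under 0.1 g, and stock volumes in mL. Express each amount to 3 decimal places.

Scale factor relative to 1 L: 3.3.
magnesium sulfate heptahydrate: 3.24 mmol/L × 246.5 g/mol × 3.3 L ÷ 1000 = 2.636 g
sodium lactate: C1V1 = C2V2 → 1.45% ÷ 25.1% × 3300 mL = 190.637 mL
nicotinic acid: 0.133 mmol/L × 123.1 mg/mmol × 3.3 L = 54.029 mg
tryptone: 1.3 g per 100 mL × 3300 mL ÷ 100 = 42.900 g
fructose: 148 mmol/L × 180.16 g/mol × 3.3 L ÷ 1000 = 87.990 g
sodium molybdate dihydrate: 28.1 µmol/L × 241.9 g/mol × 3.3 L ÷ 1000 = 22.431 mg
sucrose: 40.6 g/L × 3.3 L = 133.980 g

magnesium sulfate heptahydrate 2.636 g; sodium lactate 190.637 mL; nicotinic acid 54.029 mg; tryptone 42.900 g; fructose 87.990 g; sodium molybdate dihydrate 22.431 mg; sucrose 133.980 g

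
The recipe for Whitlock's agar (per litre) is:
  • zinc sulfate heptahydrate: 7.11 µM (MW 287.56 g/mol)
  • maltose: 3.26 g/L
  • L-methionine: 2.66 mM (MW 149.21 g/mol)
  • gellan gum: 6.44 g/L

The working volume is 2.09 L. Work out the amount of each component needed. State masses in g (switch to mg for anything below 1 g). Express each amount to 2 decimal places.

Scale factor relative to 1 L: 2.09.
zinc sulfate heptahydrate: 7.11 µmol/L × 287.56 g/mol × 2.09 L ÷ 1000 = 4.27 mg
maltose: 3.26 g/L × 2.09 L = 6.81 g
L-methionine: 2.66 mmol/L × 149.21 mg/mmol × 2.09 L = 829.52 mg
gellan gum: 6.44 g/L × 2.09 L = 13.46 g

zinc sulfate heptahydrate 4.27 mg; maltose 6.81 g; L-methionine 829.52 mg; gellan gum 13.46 g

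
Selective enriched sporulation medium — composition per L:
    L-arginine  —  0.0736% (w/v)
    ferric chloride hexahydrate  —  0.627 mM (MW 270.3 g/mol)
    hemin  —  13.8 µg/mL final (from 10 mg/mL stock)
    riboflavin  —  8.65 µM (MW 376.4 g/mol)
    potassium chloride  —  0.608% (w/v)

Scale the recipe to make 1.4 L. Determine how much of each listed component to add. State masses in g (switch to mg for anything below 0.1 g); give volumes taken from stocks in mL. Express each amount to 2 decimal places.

L-arginine 1.03 g; ferric chloride hexahydrate 0.24 g; hemin 1.93 mL; riboflavin 4.56 mg; potassium chloride 8.51 g

Working volume: 1.4 L.
L-arginine: 0.0736 g per 100 mL × 1400 mL ÷ 100 = 1.03 g
ferric chloride hexahydrate: 0.627 mmol/L × 270.3 g/mol × 1.4 L ÷ 1000 = 0.24 g
hemin: dilute stock: 13.8 µg/mL × 1400 mL ÷ 10000 µg/mL = 1.93 mL
riboflavin: 8.65 µmol/L × 376.4 g/mol × 1.4 L ÷ 1000 = 4.56 mg
potassium chloride: 0.608 g per 100 mL × 1400 mL ÷ 100 = 8.51 g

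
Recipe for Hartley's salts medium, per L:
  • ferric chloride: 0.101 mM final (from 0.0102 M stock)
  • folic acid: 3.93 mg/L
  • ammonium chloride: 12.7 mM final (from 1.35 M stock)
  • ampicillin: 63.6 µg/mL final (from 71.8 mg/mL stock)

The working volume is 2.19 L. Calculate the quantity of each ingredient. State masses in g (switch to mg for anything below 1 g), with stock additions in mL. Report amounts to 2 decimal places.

Working volume: 2.19 L.
ferric chloride: C1V1 = C2V2 → 0.101 mM × 2190 mL ÷ 10.2 mM = 21.69 mL
folic acid: 3.93 mg/L × 2.19 L = 8.61 mg
ammonium chloride: dilute stock: 12.7 mM × 2190 mL ÷ 1350 mM = 20.60 mL
ampicillin: dilute stock: 63.6 µg/mL × 2190 mL ÷ 71800 µg/mL = 1.94 mL

ferric chloride 21.69 mL; folic acid 8.61 mg; ammonium chloride 20.60 mL; ampicillin 1.94 mL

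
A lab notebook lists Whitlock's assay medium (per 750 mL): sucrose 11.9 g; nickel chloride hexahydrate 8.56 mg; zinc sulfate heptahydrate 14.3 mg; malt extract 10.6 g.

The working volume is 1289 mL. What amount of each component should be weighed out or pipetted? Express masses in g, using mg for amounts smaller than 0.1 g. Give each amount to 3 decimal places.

sucrose 20.452 g; nickel chloride hexahydrate 14.712 mg; zinc sulfate heptahydrate 24.577 mg; malt extract 18.218 g

Ratio of target to recipe volume: 1289 / 750 = 1.71867.
sucrose: 11.9 g × (1289 mL / 750 mL) = 20.452 g
nickel chloride hexahydrate: 8.56 mg × (1289 mL / 750 mL) = 14.712 mg
zinc sulfate heptahydrate: 14.3 mg × (1289 mL / 750 mL) = 24.577 mg
malt extract: 10.6 g × (1289 mL / 750 mL) = 18.218 g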